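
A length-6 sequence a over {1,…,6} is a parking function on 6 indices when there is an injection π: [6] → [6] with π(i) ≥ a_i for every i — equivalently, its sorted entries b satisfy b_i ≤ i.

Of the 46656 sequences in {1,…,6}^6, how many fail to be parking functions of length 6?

#PF = (6−6+1)·(6+1)^(6−1) = 1×16807 = 16807 (Pollak)
One tuple (6,5,4,5,5,2) → sorted (2,4,5,5,5,6): b_1=2>1, not a PF.
So 46656 − 16807 = 29849 fail.

29849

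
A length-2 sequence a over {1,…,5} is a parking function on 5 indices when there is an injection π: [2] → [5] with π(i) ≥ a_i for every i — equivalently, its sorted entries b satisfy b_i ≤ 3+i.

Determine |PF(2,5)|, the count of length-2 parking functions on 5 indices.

|PF(2,5)| = 4·6^1 = 4 · 6 = 24
Example (4,4) → sorted (4,4): b_i ≤ 3+i ∀i, a PF.

24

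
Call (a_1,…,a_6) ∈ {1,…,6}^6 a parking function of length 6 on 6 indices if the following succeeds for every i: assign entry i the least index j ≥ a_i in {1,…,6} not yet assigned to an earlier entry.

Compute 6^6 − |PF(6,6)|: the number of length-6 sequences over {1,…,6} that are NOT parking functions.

29849

|PF(6,6)| = 1·7^5 = 1×16807 = 16807 (Pollak)
One tuple (6,1,4,1,6,5) → sorted (1,1,4,5,6,6): b_3=4>3, not a PF.
Total 46656; non-PF = 46656−16807 = 29849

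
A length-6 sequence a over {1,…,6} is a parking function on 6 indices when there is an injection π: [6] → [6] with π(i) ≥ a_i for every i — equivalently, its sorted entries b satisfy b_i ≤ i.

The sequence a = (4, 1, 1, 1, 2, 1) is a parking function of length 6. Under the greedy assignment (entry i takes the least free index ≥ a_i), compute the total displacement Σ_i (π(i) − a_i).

11

Σπ = 6·7/2 = 21 (π permutes [6]); Σa = 4+1+1+1+2+1 = 10; disp = 21−10 = 11.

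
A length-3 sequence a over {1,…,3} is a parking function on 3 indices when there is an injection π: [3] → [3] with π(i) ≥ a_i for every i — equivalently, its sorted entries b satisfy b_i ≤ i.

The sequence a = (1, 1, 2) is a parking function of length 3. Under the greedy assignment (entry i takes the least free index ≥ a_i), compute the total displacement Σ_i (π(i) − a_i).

Σπ = 3·4/2 = 6 (π permutes [3]); Σa = 1+1+2 = 4; disp = 6−4 = 2.

2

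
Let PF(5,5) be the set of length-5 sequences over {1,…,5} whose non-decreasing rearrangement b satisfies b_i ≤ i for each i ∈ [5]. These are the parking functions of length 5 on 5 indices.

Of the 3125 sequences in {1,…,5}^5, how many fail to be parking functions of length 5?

1829

|PF(5,5)| = (6−5)·6^(5−1) = 1·1296 = 1296 [KW]
One tuple (4,1,5,5,2) → sorted (1,2,4,5,5): b_3=4>3, not a PF.
So 3125 − 1296 = 1829 fail.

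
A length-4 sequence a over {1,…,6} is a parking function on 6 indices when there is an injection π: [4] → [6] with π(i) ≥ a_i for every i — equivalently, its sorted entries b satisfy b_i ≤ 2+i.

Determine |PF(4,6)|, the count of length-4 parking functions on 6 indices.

1029

Count = (7−4)·7^(4−1) = 3·343 = 1029
One tuple (6,2,1,4) → sorted (1,2,4,6): b_i ≤ 2+i ∀i, a PF.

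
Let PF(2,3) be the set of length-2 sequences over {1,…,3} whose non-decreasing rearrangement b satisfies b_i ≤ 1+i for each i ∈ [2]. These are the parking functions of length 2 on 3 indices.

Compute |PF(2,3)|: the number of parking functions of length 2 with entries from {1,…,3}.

|PF| = (4−2)·4^(2−1) = 2 · 4 = 8 (Konheim–Weiss)
E.g. (2,3) → sorted (2,3): b_i ≤ 1+i ∀i, a PF.

8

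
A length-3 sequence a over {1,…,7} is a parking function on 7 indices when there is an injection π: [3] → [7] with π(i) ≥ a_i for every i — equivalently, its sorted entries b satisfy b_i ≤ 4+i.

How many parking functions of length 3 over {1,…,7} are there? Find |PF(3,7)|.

Count = 5·8^2 = 5 · 64 = 320 (Konheim–Weiss)
Check (6,6,2) → sorted (2,6,6): b_i ≤ 4+i ∀i, a PF.

320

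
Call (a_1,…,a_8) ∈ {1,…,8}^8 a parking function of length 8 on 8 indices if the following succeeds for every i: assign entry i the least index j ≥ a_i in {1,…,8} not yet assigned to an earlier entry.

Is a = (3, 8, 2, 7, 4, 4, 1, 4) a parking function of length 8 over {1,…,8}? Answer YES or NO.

Order a: b = (1, 2, 3, 4, 4, 4, 7, 8).
  b_1=1 ≤ 1
  b_2=2 ≤ 2
  b_3=3 ≤ 3
  b_4=4 ≤ 4
  b_5=4 ≤ 5
  b_6=4 ≤ 6
  b_7=7 ≤ 7
  b_8=8 ≤ 8
All bounds hold ⇒ YES

YES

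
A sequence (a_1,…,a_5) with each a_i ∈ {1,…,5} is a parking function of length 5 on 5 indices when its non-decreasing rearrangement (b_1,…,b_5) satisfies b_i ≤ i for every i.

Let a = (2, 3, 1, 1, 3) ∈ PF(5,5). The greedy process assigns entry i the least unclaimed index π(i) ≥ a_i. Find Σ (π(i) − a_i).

Σπ = 15 ({1..5} each once); Σa = 2+3+1+1+3 = 10; disp = 15−10 = 5.

5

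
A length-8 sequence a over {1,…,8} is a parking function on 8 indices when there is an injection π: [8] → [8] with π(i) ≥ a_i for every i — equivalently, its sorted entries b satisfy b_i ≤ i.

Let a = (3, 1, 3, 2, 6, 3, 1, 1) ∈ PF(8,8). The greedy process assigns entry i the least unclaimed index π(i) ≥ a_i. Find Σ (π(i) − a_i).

Σπ = 8·9/2 = 36 (π permutes [8]); Σa = 3+1+3+2+6+3+1+1 = 20; disp = 36−20 = 16.

16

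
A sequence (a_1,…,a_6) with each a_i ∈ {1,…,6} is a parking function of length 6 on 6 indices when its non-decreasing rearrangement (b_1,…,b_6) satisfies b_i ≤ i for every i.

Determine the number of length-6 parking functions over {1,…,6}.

16807

#PF = 1·7^5 = 1 · 16807 = 16807 (Konheim–Weiss)
E.g. (1,4,1,3,5,1) → sorted (1,1,1,3,4,5): b_i ≤ i ∀i, a PF.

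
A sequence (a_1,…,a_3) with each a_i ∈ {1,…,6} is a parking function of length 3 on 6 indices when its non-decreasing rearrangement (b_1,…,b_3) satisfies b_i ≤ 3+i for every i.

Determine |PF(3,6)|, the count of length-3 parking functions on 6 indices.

196

Count = (6−3+1)·(6+1)^(3−1) = 4×49 = 196 (Konheim–Weiss)
Example (4,5,1) → sorted (1,4,5): b_i ≤ 3+i ∀i, a PF.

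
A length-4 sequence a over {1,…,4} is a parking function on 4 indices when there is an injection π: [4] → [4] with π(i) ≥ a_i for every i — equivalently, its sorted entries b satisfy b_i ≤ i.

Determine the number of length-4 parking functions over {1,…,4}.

#PF = (4+1−4)·(4+1)^{4−1} = 1 · 125 = 125 (Konheim–Weiss)
E.g. (2,1,1,1) → sorted (1,1,1,2): b_i ≤ i ∀i, a PF.

125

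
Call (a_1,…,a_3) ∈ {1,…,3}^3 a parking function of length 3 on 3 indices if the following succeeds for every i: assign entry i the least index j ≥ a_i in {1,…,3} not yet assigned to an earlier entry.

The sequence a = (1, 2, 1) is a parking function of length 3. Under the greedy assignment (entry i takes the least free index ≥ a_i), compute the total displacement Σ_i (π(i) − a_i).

Σπ(i) = 1+…+3 = 6; Σa = 1+2+1 = 4; disp = 6−4 = 2.

2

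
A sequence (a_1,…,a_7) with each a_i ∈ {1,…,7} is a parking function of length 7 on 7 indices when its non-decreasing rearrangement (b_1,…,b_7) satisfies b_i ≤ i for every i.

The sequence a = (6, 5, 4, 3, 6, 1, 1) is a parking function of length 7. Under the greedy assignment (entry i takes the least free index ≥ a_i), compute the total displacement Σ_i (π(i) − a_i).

Σπ = 7·8/2 = 28 (π permutes [7]); Σa = 6+5+4+3+6+1+1 = 26; disp = 28−26 = 2.

2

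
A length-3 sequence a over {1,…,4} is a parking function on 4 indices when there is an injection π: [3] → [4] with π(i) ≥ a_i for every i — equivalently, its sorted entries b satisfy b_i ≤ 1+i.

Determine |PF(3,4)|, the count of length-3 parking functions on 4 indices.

#PF = (4−3+1)·(4+1)^(3−1) = 2 · 25 = 50 (Pollak)
Check (2,4,2) → sorted (2,2,4): b_i ≤ 1+i ∀i, a PF.

50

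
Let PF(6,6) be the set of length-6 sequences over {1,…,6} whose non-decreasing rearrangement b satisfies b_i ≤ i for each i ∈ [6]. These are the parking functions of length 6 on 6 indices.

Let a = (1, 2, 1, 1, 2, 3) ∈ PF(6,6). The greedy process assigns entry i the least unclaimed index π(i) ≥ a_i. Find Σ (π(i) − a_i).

11

Σπ = 21 ({1..6} each once); Σa = 1+2+1+1+2+3 = 10; disp = 21−10 = 11.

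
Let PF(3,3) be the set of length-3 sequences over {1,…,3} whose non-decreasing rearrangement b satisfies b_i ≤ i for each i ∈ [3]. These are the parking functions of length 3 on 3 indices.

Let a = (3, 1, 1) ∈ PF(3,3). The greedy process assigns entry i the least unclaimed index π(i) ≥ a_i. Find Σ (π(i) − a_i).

Σπ(i) = 1+…+3 = 6; Σa = 3+1+1 = 5; disp = 6−5 = 1.

1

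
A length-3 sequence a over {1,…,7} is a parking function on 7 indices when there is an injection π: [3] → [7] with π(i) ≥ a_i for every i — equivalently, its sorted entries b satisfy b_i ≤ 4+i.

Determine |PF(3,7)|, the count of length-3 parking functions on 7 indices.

320

Count = (7+1−3)·(7+1)^{3−1} = 5×64 = 320 (Konheim–Weiss)
Example (7,3,1) → sorted (1,3,7): b_i ≤ 4+i ∀i, a PF.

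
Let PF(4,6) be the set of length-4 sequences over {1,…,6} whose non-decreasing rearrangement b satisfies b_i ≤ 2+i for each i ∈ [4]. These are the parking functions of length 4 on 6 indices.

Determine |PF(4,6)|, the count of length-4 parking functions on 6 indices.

Count = (6+1−4)·(6+1)^{4−1} = 3 · 343 = 1029 [KW]
One tuple (3,3,6,4) → sorted (3,3,4,6): b_i ≤ 2+i ∀i, a PF.

1029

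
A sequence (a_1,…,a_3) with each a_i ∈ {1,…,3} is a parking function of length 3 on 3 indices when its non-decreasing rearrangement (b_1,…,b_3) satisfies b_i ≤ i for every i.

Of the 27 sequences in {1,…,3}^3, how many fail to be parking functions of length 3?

11

#PF = (4−3)·4^(3−1) = 1×16 = 16
One tuple (3,2,3) → sorted (2,3,3): b_1=2>1, not a PF.
Total 27; non-PF = 27−16 = 11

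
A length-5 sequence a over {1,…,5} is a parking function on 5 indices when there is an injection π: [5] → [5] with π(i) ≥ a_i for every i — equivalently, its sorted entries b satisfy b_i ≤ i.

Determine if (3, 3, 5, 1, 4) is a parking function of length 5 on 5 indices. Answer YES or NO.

NO

Rearranged: b = (1, 3, 3, 4, 5).
  b_1=1 ≤ 1
  b_2=3 > 2
  fails at i=2 ⇒ NO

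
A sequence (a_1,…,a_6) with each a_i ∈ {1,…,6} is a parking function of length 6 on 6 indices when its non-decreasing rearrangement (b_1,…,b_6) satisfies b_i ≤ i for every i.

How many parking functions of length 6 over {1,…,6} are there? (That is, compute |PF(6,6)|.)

16807

#PF = (6+1−6)·(6+1)^{6−1} = 1×16807 = 16807 (Pollak)
One tuple (3,3,4,2,2,1) → sorted (1,2,2,3,3,4): b_i ≤ i ∀i, a PF.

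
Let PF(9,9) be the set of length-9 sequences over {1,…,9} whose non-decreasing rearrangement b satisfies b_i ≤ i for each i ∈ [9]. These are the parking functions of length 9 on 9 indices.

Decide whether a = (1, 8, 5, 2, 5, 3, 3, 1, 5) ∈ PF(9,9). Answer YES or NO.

YES

Sorted: b = (1, 1, 2, 3, 3, 5, 5, 5, 8).
  b_1=1 ≤ 1
  b_2=1 ≤ 2
  b_3=2 ≤ 3
  b_4=3 ≤ 4
  b_5=3 ≤ 5
  b_6=5 ≤ 6
  b_7=5 ≤ 7
  b_8=5 ≤ 8
  b_9=8 ≤ 9
All bounds hold ⇒ YES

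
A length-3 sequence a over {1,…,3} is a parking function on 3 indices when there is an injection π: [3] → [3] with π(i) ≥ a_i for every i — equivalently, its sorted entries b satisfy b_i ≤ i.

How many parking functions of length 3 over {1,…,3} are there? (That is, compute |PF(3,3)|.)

#PF = 1·4^2 = 1 · 16 = 16 [KW]
E.g. (1,2,3) → sorted (1,2,3): b_i ≤ i ∀i, a PF.

16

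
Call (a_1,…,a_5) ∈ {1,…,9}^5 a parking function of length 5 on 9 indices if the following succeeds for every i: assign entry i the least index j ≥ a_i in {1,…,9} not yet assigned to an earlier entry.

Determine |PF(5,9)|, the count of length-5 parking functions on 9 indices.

|PF| = (9+1−5)·(9+1)^{5−1} = 5 · 10000 = 50000 (Konheim–Weiss)
Check (1,6,7,2,3) → sorted (1,2,3,6,7): b_i ≤ 4+i ∀i, a PF.

50000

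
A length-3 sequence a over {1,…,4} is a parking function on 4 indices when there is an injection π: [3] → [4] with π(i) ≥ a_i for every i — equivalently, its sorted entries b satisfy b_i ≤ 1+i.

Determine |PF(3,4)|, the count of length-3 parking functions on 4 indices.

#PF = (4−3+1)·(4+1)^(3−1) = 2 · 25 = 50 (Pollak)
Check (1,2,4) → sorted (1,2,4): b_i ≤ 1+i ∀i, a PF.

50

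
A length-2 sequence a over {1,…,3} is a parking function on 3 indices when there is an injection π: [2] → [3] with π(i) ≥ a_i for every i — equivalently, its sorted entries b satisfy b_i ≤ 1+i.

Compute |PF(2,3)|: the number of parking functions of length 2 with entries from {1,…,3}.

8

|PF| = (3+1−2)·(3+1)^{2−1} = 2 · 4 = 8
Check (1,1) → sorted (1,1): b_i ≤ 1+i ∀i, a PF.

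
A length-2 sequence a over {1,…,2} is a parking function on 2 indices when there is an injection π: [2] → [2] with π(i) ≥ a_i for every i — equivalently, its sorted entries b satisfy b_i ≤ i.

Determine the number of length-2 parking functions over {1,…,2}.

3

|PF| = (3−2)·3^(2−1) = 1 · 3 = 3 (Konheim–Weiss)
Example (1,1) → sorted (1,1): b_i ≤ i ∀i, a PF.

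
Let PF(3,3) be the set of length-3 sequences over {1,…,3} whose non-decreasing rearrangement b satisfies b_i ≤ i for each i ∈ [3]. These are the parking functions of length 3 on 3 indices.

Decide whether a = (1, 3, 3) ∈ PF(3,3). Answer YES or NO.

NO

Order a: b = (1, 3, 3).
  b_1=1 ≤ 1
  b_2=3 > 2
  fails at i=2 ⇒ NO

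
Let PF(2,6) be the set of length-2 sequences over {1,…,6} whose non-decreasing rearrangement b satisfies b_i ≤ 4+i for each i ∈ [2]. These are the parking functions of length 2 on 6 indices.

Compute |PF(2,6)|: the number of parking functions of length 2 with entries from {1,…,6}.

35

|PF| = 5·7^1 = 5 · 7 = 35
Example (3,5) → sorted (3,5): b_i ≤ 4+i ∀i, a PF.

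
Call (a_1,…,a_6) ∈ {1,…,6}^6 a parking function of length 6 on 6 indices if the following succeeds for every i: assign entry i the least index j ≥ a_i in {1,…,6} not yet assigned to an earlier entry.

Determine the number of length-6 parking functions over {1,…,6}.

|PF| = (6+1−6)·(6+1)^{6−1} = 1 · 16807 = 16807 (Pollak)
Example (1,2,1,5,2,4) → sorted (1,1,2,2,4,5): b_i ≤ i ∀i, a PF.

16807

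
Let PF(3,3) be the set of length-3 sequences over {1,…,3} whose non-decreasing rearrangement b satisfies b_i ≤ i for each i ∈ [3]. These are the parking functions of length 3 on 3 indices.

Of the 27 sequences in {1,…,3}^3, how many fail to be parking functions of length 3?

#PF = 1·4^2 = 1 · 16 = 16 (Pollak)
One tuple (3,3,3) → sorted (3,3,3): b_1=3>1, not a PF.
So 27 − 16 = 11 fail.

11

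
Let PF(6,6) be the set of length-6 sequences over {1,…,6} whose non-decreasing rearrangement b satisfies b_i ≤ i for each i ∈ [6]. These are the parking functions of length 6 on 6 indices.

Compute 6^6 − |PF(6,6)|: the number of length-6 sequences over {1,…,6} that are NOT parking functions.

29849

|PF| = (7−6)·7^(6−1) = 1·16807 = 16807 [KW]
Example (2,6,2,2,2,6) → sorted (2,2,2,2,6,6): b_1=2>1, not a PF.
So 46656 − 16807 = 29849 fail.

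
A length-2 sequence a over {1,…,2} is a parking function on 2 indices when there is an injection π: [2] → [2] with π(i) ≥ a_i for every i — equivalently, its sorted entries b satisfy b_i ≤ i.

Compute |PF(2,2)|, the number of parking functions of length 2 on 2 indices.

#PF = (2+1−2)·(2+1)^{2−1} = 1×3 = 3 [KW]
Example (1,1) → sorted (1,1): b_i ≤ i ∀i, a PF.

3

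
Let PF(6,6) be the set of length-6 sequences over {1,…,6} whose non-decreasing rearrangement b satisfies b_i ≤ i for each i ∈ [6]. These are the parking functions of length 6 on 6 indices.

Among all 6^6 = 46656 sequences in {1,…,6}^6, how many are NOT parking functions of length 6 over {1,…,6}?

29849

|PF| = (7−6)·7^(6−1) = 1·16807 = 16807 [KW]
E.g. (2,1,6,6,3,6) → sorted (1,2,3,6,6,6): b_4=6>4, not a PF.
6^6 − 16807 = 46656 − 16807 = 29849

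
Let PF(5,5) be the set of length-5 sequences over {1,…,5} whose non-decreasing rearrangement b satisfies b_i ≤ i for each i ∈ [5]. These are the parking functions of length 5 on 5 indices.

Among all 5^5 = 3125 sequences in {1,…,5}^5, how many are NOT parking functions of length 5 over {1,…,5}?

#PF = 1·6^4 = 1×1296 = 1296 (Konheim–Weiss)
E.g. (5,1,1,5,4) → sorted (1,1,4,5,5): b_3=4>3, not a PF.
So 3125 − 1296 = 1829 fail.

1829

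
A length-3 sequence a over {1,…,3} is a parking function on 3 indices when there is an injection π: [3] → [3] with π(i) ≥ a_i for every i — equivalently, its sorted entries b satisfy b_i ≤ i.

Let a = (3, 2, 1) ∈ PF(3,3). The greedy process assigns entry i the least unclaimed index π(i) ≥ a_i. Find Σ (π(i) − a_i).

Σπ = 3·4/2 = 6 (π permutes [3]); Σa = 3+2+1 = 6; disp = 6−6 = 0.

0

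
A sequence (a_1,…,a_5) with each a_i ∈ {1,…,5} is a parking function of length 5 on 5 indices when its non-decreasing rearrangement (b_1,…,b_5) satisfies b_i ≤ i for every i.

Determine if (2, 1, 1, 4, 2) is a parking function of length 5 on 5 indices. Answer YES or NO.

YES

Rearranged: b = (1, 1, 2, 2, 4).
  b_1=1 ≤ 1
  b_2=1 ≤ 2
  b_3=2 ≤ 3
  b_4=2 ≤ 4
  b_5=4 ≤ 5
All bounds hold ⇒ YES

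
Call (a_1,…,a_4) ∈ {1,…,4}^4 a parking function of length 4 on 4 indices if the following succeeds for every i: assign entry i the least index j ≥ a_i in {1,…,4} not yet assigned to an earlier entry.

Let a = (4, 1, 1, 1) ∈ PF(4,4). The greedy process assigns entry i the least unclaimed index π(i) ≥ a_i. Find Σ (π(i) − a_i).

3

Σπ = 10 ({1..4} each once); Σa = 4+1+1+1 = 7; disp = 10−7 = 3.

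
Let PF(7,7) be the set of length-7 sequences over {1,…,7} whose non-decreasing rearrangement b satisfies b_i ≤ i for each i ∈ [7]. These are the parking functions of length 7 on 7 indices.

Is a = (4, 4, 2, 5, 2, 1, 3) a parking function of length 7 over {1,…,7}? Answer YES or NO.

Rearranged: b = (1, 2, 2, 3, 4, 4, 5).
  b_1=1 ≤ 1
  b_2=2 ≤ 2
  b_3=2 ≤ 3
  b_4=3 ≤ 4
  b_5=4 ≤ 5
  b_6=4 ≤ 6
  b_7=5 ≤ 7
All bounds hold ⇒ YES

YES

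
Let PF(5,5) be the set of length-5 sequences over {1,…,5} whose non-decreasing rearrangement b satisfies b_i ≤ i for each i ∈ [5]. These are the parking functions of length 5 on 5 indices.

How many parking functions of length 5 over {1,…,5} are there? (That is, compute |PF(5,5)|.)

1296

#PF = (5−5+1)·(5+1)^(5−1) = 1·1296 = 1296 [KW]
E.g. (2,3,5,1,2) → sorted (1,2,2,3,5): b_i ≤ i ∀i, a PF.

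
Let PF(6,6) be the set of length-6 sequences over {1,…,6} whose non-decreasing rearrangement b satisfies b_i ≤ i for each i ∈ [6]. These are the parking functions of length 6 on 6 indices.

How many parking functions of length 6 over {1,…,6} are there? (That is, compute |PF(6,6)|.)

|PF| = 1·7^5 = 1·16807 = 16807 (Konheim–Weiss)
E.g. (6,2,3,1,2,5) → sorted (1,2,2,3,5,6): b_i ≤ i ∀i, a PF.

16807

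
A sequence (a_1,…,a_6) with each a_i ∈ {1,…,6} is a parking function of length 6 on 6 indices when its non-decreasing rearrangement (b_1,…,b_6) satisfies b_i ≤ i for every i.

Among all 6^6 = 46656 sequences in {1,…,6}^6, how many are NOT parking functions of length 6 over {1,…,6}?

29849

Count = (7−6)·7^(6−1) = 1·16807 = 16807 [KW]
E.g. (6,4,3,6,5,4) → sorted (3,4,4,5,6,6): b_1=3>1, not a PF.
So 46656 − 16807 = 29849 fail.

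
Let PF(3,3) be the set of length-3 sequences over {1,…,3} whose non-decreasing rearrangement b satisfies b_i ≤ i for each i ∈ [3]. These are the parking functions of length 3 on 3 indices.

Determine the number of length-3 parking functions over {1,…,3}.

#PF = (4−3)·4^(3−1) = 1 · 16 = 16 [KW]
One tuple (1,1,1) → sorted (1,1,1): b_i ≤ i ∀i, a PF.

16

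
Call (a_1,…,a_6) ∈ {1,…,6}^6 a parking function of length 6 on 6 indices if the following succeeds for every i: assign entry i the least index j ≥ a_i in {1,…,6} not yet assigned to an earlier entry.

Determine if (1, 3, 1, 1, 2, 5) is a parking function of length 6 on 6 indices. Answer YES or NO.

Sorted: b = (1, 1, 1, 2, 3, 5).
  b_1=1 ≤ 1
  b_2=1 ≤ 2
  b_3=1 ≤ 3
  b_4=2 ≤ 4
  b_5=3 ≤ 5
  b_6=5 ≤ 6
All bounds hold ⇒ YES

YES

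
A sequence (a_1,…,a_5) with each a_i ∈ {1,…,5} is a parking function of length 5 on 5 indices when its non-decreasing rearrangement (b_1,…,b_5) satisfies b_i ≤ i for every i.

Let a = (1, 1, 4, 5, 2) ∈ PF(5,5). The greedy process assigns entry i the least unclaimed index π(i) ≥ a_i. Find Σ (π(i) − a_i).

2

Σπ = 5·6/2 = 15 (π permutes [5]); Σa = 1+1+4+5+2 = 13; disp = 15−13 = 2.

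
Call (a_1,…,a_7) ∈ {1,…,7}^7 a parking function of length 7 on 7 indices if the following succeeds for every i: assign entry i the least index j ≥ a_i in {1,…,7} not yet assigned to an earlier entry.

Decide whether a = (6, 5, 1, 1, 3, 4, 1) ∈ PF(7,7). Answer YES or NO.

Sorted: b = (1, 1, 1, 3, 4, 5, 6).
  b_1=1 ≤ 1
  b_2=1 ≤ 2
  b_3=1 ≤ 3
  b_4=3 ≤ 4
  b_5=4 ≤ 5
  b_6=5 ≤ 6
  b_7=6 ≤ 7
All bounds hold ⇒ YES

YES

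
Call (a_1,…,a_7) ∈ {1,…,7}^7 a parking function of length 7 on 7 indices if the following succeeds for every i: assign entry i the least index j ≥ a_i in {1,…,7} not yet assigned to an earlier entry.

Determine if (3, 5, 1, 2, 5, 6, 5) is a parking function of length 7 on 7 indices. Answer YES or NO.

Rearranged: b = (1, 2, 3, 5, 5, 5, 6).
  b_1=1 ≤ 1
  b_2=2 ≤ 2
  b_3=3 ≤ 3
  b_4=5 > 4
  fails at i=4 ⇒ NO

NO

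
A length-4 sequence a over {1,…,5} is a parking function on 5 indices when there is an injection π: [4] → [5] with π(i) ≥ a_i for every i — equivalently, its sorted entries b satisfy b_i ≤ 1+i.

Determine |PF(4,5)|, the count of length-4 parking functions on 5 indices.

|PF(4,5)| = (5−4+1)·(5+1)^(4−1) = 2·216 = 432 (Pollak)
Example (1,3,5,2) → sorted (1,2,3,5): b_i ≤ 1+i ∀i, a PF.

432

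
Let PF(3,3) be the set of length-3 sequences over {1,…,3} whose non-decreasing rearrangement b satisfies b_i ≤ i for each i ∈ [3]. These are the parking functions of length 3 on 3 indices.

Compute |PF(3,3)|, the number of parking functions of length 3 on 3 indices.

|PF(3,3)| = (3+1−3)·(3+1)^{3−1} = 1×16 = 16
One tuple (2,1,2) → sorted (1,2,2): b_i ≤ i ∀i, a PF.

16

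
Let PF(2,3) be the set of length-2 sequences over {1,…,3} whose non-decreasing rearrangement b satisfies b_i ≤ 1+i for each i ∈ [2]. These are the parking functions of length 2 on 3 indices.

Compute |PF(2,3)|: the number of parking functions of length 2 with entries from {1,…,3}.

8

Count = 2·4^1 = 2·4 = 8 (Konheim–Weiss)
One tuple (1,2) → sorted (1,2): b_i ≤ 1+i ∀i, a PF.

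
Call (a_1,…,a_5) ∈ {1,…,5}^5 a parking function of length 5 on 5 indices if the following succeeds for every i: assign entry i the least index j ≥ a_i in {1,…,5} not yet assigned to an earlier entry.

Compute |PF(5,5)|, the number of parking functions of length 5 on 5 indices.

1296

|PF(5,5)| = 1·6^4 = 1·1296 = 1296 [KW]
One tuple (2,1,3,1,4) → sorted (1,1,2,3,4): b_i ≤ i ∀i, a PF.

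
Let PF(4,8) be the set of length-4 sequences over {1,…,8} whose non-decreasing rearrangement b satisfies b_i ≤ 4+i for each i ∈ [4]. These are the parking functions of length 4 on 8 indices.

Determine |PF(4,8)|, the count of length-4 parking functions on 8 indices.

|PF(4,8)| = (8+1−4)·(8+1)^{4−1} = 5 · 729 = 3645 [KW]
Example (2,6,5,6) → sorted (2,5,6,6): b_i ≤ 4+i ∀i, a PF.

3645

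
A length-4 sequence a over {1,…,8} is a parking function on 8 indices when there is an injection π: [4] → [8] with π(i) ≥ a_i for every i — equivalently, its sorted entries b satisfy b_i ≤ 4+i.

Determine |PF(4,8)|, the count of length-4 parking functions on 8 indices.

Count = (9−4)·9^(4−1) = 5 · 729 = 3645 [KW]
Example (5,1,6,4) → sorted (1,4,5,6): b_i ≤ 4+i ∀i, a PF.

3645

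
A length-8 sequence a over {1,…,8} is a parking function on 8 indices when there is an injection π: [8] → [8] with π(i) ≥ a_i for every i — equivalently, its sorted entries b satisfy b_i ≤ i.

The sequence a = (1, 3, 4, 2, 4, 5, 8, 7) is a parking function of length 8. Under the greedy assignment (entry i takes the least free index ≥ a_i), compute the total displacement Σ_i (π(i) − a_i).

Σπ = 36 ({1..8} each once); Σa = 1+3+4+2+4+5+8+7 = 34; disp = 36−34 = 2.

2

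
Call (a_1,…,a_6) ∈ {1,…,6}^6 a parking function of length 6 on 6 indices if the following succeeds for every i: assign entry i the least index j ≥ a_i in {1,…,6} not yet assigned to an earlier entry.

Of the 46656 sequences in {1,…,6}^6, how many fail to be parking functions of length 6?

29849

|PF| = (6−6+1)·(6+1)^(6−1) = 1 · 16807 = 16807 (Konheim–Weiss)
Example (5,2,6,5,3,5) → sorted (2,3,5,5,5,6): b_1=2>1, not a PF.
Total 46656; non-PF = 46656−16807 = 29849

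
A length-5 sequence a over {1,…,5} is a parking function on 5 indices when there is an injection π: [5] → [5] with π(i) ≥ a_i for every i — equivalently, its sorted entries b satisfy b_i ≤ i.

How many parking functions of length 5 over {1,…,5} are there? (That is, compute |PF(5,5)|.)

Count = (5−5+1)·(5+1)^(5−1) = 1×1296 = 1296 (Konheim–Weiss)
Check (5,3,1,1,1) → sorted (1,1,1,3,5): b_i ≤ i ∀i, a PF.

1296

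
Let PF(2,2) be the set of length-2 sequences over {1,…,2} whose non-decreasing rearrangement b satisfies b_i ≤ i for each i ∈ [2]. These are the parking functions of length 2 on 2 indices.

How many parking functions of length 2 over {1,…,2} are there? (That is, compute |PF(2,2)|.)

3

|PF| = (2+1−2)·(2+1)^{2−1} = 1 · 3 = 3
E.g. (1,2) → sorted (1,2): b_i ≤ i ∀i, a PF.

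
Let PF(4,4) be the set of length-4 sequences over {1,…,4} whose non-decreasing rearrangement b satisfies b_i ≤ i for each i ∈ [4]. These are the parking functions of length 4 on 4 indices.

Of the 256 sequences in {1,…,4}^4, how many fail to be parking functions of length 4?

131

#PF = (5−4)·5^(4−1) = 1×125 = 125
Example (3,3,4,3) → sorted (3,3,3,4): b_1=3>1, not a PF.
So 256 − 125 = 131 fail.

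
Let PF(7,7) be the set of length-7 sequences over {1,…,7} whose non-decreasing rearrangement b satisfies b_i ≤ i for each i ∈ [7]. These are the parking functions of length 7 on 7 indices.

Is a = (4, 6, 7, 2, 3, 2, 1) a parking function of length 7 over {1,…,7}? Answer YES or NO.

Sorted: b = (1, 2, 2, 3, 4, 6, 7).
  b_1=1 ≤ 1
  b_2=2 ≤ 2
  b_3=2 ≤ 3
  b_4=3 ≤ 4
  b_5=4 ≤ 5
  b_6=6 ≤ 6
  b_7=7 ≤ 7
All bounds hold ⇒ YES

YES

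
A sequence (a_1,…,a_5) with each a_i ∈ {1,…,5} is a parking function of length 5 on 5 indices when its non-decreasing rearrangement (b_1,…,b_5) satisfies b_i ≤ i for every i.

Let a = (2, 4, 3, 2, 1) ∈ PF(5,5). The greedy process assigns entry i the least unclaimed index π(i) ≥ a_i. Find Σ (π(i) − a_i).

3

Σπ = 15 ({1..5} each once); Σa = 2+4+3+2+1 = 12; disp = 15−12 = 3.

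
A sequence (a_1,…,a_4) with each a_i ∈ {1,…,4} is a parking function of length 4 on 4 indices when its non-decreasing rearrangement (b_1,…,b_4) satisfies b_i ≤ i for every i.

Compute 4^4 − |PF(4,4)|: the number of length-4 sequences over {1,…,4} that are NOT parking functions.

131

|PF(4,4)| = 1·5^3 = 1×125 = 125 (Pollak)
E.g. (2,4,3,3) → sorted (2,3,3,4): b_1=2>1, not a PF.
So 256 − 125 = 131 fail.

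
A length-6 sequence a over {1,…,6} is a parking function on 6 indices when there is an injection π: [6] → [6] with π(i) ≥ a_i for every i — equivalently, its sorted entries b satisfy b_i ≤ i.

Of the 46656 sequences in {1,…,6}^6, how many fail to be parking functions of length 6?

|PF| = (6+1−6)·(6+1)^{6−1} = 1·16807 = 16807 (Konheim–Weiss)
Check (5,4,5,6,1,2) → sorted (1,2,4,5,5,6): b_3=4>3, not a PF.
6^6 − 16807 = 46656 − 16807 = 29849

29849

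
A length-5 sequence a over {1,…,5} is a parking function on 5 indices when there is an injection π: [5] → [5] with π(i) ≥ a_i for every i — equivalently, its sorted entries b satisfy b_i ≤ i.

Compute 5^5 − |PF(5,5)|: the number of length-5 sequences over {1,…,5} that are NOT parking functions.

1829

|PF(5,5)| = (5−5+1)·(5+1)^(5−1) = 1·1296 = 1296 (Konheim–Weiss)
One tuple (4,4,3,4,4) → sorted (3,4,4,4,4): b_1=3>1, not a PF.
So 3125 − 1296 = 1829 fail.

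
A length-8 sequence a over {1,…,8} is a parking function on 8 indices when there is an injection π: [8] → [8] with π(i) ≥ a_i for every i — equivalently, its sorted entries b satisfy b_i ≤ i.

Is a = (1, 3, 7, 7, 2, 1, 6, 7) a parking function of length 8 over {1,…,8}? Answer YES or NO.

Rearranged: b = (1, 1, 2, 3, 6, 7, 7, 7).
  b_1=1 ≤ 1
  b_2=1 ≤ 2
  b_3=2 ≤ 3
  b_4=3 ≤ 4
  b_5=6 > 5
  fails at i=5 ⇒ NO

NO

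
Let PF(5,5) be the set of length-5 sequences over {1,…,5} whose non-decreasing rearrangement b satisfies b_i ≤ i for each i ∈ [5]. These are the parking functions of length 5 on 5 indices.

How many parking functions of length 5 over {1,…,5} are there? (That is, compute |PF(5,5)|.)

1296

|PF(5,5)| = 1·6^4 = 1·1296 = 1296 [KW]
Check (3,2,4,5,1) → sorted (1,2,3,4,5): b_i ≤ i ∀i, a PF.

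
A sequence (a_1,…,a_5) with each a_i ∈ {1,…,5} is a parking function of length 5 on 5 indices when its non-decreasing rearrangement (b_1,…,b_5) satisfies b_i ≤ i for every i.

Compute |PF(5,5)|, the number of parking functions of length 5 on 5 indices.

1296

#PF = 1·6^4 = 1 · 1296 = 1296 (Konheim–Weiss)
Example (5,2,1,2,2) → sorted (1,2,2,2,5): b_i ≤ i ∀i, a PF.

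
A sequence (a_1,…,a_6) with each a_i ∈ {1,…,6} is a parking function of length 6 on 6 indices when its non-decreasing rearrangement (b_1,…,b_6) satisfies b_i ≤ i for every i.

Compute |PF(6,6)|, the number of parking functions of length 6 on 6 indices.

16807

|PF(6,6)| = (7−6)·7^(6−1) = 1·16807 = 16807 (Pollak)
One tuple (2,5,4,3,1,4) → sorted (1,2,3,4,4,5): b_i ≤ i ∀i, a PF.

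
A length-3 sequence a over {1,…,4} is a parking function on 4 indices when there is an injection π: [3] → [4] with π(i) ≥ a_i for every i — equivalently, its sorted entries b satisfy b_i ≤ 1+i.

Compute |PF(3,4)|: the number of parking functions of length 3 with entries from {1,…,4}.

Count = (4−3+1)·(4+1)^(3−1) = 2·25 = 50
Check (3,3,1) → sorted (1,3,3): b_i ≤ 1+i ∀i, a PF.

50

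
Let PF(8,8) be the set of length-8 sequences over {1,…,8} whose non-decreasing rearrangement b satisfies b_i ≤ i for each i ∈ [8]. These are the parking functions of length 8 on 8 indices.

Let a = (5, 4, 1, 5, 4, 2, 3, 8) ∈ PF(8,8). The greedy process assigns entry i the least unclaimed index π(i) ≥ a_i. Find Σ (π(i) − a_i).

4

Σπ = 36 ({1..8} each once); Σa = 5+4+1+5+4+2+3+8 = 32; disp = 36−32 = 4.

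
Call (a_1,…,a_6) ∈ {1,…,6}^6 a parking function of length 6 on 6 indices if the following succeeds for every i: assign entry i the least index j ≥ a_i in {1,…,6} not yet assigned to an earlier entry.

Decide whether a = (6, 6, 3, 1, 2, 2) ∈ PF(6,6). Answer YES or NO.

Sorted: b = (1, 2, 2, 3, 6, 6).
  b_1=1 ≤ 1
  b_2=2 ≤ 2
  b_3=2 ≤ 3
  b_4=3 ≤ 4
  b_5=6 > 5
  fails at i=5 ⇒ NO

NO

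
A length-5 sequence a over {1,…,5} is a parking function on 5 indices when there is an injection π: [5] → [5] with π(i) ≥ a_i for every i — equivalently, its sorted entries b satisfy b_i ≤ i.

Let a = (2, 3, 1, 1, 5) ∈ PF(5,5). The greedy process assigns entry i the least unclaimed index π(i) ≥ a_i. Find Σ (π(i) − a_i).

Σπ = 5·6/2 = 15 (π permutes [5]); Σa = 2+3+1+1+5 = 12; disp = 15−12 = 3.

3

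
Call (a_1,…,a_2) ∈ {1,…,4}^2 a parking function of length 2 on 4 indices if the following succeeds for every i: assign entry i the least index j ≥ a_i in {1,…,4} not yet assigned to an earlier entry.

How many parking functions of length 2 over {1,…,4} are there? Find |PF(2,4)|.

#PF = (5−2)·5^(2−1) = 3×5 = 15 (Konheim–Weiss)
E.g. (2,1) → sorted (1,2): b_i ≤ 2+i ∀i, a PF.

15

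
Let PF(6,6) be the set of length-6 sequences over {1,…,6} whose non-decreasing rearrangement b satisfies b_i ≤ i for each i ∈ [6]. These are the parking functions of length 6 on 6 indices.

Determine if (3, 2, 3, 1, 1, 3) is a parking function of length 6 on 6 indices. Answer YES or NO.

YES

Sorted: b = (1, 1, 2, 3, 3, 3).
  b_1=1 ≤ 1
  b_2=1 ≤ 2
  b_3=2 ≤ 3
  b_4=3 ≤ 4
  b_5=3 ≤ 5
  b_6=3 ≤ 6
All bounds hold ⇒ YES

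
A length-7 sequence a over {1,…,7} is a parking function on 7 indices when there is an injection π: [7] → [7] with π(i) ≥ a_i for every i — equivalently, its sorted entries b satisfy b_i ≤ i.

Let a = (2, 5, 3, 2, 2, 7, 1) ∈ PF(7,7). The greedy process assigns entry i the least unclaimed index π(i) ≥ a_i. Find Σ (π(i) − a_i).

Σπ(i) = 1+…+7 = 28; Σa = 2+5+3+2+2+7+1 = 22; disp = 28−22 = 6.

6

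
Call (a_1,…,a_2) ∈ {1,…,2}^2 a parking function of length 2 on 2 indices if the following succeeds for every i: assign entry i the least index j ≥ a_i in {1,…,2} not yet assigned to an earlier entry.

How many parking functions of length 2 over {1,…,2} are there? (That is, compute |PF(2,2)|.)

3

Count = (2+1−2)·(2+1)^{2−1} = 1×3 = 3
E.g. (1,1) → sorted (1,1): b_i ≤ i ∀i, a PF.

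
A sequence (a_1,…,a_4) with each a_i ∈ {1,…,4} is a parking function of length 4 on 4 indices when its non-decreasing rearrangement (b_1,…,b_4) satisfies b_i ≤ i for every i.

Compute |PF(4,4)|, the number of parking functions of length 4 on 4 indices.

Count = (5−4)·5^(4−1) = 1 · 125 = 125 [KW]
E.g. (1,2,2,3) → sorted (1,2,2,3): b_i ≤ i ∀i, a PF.

125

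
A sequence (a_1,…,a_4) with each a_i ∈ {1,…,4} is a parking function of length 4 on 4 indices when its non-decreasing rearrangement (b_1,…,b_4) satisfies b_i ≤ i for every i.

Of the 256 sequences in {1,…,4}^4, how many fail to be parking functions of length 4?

131

|PF(4,4)| = 1·5^3 = 1·125 = 125 (Pollak)
One tuple (4,2,3,4) → sorted (2,3,4,4): b_1=2>1, not a PF.
So 256 − 125 = 131 fail.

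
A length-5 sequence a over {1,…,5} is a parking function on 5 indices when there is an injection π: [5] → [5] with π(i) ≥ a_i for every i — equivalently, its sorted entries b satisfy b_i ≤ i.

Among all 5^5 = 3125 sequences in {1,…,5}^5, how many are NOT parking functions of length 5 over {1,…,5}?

1829

Count = (5−5+1)·(5+1)^(5−1) = 1 · 1296 = 1296 [KW]
Example (4,2,5,2,4) → sorted (2,2,4,4,5): b_1=2>1, not a PF.
Total 3125; non-PF = 3125−1296 = 1829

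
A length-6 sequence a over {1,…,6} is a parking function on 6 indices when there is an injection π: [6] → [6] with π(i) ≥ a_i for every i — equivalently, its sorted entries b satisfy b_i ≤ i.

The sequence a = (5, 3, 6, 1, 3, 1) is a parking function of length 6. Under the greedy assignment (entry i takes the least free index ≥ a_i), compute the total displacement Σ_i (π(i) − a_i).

2

Σπ = 21 ({1..6} each once); Σa = 5+3+6+1+3+1 = 19; disp = 21−19 = 2.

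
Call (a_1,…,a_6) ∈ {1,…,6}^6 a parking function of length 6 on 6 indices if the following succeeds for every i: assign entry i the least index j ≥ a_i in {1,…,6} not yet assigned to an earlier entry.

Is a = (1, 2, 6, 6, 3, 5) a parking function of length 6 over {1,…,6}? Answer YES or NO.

NO

Order a: b = (1, 2, 3, 5, 6, 6).
  b_1=1 ≤ 1
  b_2=2 ≤ 2
  b_3=3 ≤ 3
  b_4=5 > 4
  fails at i=4 ⇒ NO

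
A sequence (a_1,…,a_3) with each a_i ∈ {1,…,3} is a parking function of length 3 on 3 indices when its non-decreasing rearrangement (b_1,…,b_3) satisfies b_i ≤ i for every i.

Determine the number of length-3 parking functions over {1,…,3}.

16

|PF| = (4−3)·4^(3−1) = 1×16 = 16 [KW]
Check (1,1,3) → sorted (1,1,3): b_i ≤ i ∀i, a PF.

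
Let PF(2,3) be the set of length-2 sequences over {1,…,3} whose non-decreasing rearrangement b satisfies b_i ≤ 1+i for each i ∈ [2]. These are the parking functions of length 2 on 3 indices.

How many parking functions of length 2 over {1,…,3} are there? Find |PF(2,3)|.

|PF(2,3)| = (3+1−2)·(3+1)^{2−1} = 2×4 = 8 (Konheim–Weiss)
One tuple (1,2) → sorted (1,2): b_i ≤ 1+i ∀i, a PF.

8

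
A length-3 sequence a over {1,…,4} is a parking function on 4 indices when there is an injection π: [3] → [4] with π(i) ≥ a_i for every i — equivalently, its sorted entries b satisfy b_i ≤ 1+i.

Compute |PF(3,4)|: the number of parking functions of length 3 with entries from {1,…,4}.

#PF = (4+1−3)·(4+1)^{3−1} = 2 · 25 = 50 [KW]
One tuple (3,2,3) → sorted (2,3,3): b_i ≤ 1+i ∀i, a PF.

50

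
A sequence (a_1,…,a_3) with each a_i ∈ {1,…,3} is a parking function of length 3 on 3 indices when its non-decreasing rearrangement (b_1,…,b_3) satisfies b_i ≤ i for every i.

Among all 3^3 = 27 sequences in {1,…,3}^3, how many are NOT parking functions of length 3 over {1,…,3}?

11

|PF(3,3)| = (4−3)·4^(3−1) = 1×16 = 16 [KW]
One tuple (3,2,3) → sorted (2,3,3): b_1=2>1, not a PF.
Total 27; non-PF = 27−16 = 11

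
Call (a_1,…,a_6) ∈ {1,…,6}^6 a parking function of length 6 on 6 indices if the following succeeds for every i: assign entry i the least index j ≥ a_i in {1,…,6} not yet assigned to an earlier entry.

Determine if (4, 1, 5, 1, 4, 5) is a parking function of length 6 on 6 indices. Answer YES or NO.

NO

Rearranged: b = (1, 1, 4, 4, 5, 5).
  b_1=1 ≤ 1
  b_2=1 ≤ 2
  b_3=4 > 3
  fails at i=3 ⇒ NO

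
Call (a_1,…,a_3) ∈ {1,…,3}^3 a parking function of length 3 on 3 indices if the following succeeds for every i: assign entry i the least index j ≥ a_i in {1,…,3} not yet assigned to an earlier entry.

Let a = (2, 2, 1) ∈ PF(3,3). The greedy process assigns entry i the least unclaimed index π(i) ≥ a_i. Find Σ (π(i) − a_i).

1

Σπ = 3·4/2 = 6 (π permutes [3]); Σa = 2+2+1 = 5; disp = 6−5 = 1.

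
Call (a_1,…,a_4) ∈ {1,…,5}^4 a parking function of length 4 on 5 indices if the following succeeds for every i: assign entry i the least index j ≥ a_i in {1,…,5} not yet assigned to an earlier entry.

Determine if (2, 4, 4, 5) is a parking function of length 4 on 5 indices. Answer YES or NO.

NO

Order a: b = (2, 4, 4, 5).
  b_1=2 ≤ 2
  b_2=4 > 3
  fails at i=2 ⇒ NO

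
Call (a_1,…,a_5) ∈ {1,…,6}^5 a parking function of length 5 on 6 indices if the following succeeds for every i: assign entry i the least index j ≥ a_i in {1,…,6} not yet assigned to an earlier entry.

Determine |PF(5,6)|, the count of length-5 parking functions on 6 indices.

4802

#PF = (7−5)·7^(5−1) = 2×2401 = 4802 (Konheim–Weiss)
Example (3,2,5,1,3) → sorted (1,2,3,3,5): b_i ≤ 1+i ∀i, a PF.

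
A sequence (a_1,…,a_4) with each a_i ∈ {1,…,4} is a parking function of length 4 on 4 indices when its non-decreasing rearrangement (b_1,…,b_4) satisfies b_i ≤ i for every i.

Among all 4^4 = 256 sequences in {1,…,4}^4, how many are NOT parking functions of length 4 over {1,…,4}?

Count = (4+1−4)·(4+1)^{4−1} = 1×125 = 125
Example (3,4,4,3) → sorted (3,3,4,4): b_1=3>1, not a PF.
Total 256; non-PF = 256−125 = 131

131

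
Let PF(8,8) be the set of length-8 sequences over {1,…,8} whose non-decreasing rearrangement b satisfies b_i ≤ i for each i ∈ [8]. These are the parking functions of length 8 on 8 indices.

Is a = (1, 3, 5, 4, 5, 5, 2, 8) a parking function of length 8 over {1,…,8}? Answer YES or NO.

YES

Sorted: b = (1, 2, 3, 4, 5, 5, 5, 8).
  b_1=1 ≤ 1
  b_2=2 ≤ 2
  b_3=3 ≤ 3
  b_4=4 ≤ 4
  b_5=5 ≤ 5
  b_6=5 ≤ 6
  b_7=5 ≤ 7
  b_8=8 ≤ 8
All bounds hold ⇒ YES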